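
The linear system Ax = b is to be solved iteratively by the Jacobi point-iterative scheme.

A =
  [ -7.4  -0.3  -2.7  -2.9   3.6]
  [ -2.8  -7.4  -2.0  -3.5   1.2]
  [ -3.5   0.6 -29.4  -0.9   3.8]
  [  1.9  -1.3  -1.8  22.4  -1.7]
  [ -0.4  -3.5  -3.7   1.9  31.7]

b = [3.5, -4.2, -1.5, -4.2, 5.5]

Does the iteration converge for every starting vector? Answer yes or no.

Let D = diag(-7.4, -7.4, -29.4, 22.4, 31.7); L, U the strict triangles.
T_J = -D⁻¹(L+U): T[1,2] = -(-2)/(-7.4) = -0.2703; T[1,1] = 0.
  T[0,:] = [+0.0000, -0.0405, -0.3649, -0.3919, +0.4865]
  T[1,:] = [-0.3784, +0.0000, -0.2703, -0.4730, +0.1622]
  T[2,:] = [-0.1190, +0.0204, +0.0000, -0.0306, +0.1293]
  T[3,:] = [-0.0848, +0.0580, +0.0804, +0.0000, +0.0759]
  T[4,:] = [+0.0126, +0.1104, +0.1167, -0.0599, +0.0000]
eigenvalue magnitudes: 0.4262, 0.2938, 0.2280, 0.2280, 0.0029.
ρ = 0.4262; 0.4262 < 1, so it converges for any x₀.

yes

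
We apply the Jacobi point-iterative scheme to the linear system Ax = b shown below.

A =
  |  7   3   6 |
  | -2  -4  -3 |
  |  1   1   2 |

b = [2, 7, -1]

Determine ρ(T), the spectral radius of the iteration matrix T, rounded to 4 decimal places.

Let D = diag(7, -4, 2); L, U the strict triangles.
Jacobi: T = -D⁻¹(L+U), T[2,0] = -(1)/(2) = -0.5000; T[2,2] = 0.
  T[0,:] = [+0.0000  -0.4286  -0.8571]
  T[1,:] = [-0.5000  +0.0000  -0.7500]
  T[2,:] = [-0.5000  -0.5000  +0.0000]
|λ(T)| sorted: 1.1583, 0.6871, 0.4712.
spectral radius ρ = 1.1583; 1.1583 > 1, so it fails to converge.

1.1583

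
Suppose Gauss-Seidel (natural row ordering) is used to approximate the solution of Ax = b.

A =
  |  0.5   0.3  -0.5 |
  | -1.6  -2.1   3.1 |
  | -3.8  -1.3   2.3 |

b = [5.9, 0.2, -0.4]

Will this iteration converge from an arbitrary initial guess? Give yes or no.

no

Let D = diag(0.5, -2.1, 2.3); L, U the strict triangles.
Gauss-Seidel: T = -(D+L)⁻¹U, row 0 first, T[0,1] = -(0.3)/(0.5) = -0.6000; later rows by forward substitution.
  T[0,:] = [+0.0000, -0.6000, +1.0000]
  T[1,:] = [+0.0000, +0.4571, +0.7143]
  T[2,:] = [+0.0000, -0.7329, +2.0559]
|eigenvalues of T|: 1.5964, 0.9167, 0.0000.
spectral radius ρ = 1.5964; 1.5964 > 1 ⇒ diverges.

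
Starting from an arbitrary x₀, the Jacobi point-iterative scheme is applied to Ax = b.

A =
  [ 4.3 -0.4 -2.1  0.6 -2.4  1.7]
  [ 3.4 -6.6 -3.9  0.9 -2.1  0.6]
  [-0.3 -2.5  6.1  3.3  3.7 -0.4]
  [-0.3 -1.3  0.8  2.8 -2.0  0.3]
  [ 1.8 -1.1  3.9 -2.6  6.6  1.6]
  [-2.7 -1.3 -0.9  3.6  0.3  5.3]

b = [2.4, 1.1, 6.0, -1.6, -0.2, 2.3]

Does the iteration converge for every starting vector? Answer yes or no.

no

A = D + L + U where D = diag(4.3, -6.6, 6.1, 2.8, 6.6, 5.3).
Jacobi: T = -D⁻¹(L+U), T[1,0] = -(3.4)/(-6.6) = +0.5152; T[1,1] = 0.
  T[0,:] = [+0.0000, +0.0930, +0.4884, -0.1395, +0.5581, -0.3953]
  T[1,:] = [+0.5152, +0.0000, -0.5909, +0.1364, -0.3182, +0.0909]
  T[2,:] = [+0.0492, +0.4098, +0.0000, -0.5410, -0.6066, +0.0656]
  T[3,:] = [+0.1071, +0.4643, -0.2857, +0.0000, +0.7143, -0.1071]
  T[4,:] = [-0.2727, +0.1667, -0.5909, +0.3939, +0.0000, -0.2424]
  T[5,:] = [+0.5094, +0.2453, +0.1698, -0.6792, -0.0566, +0.0000]
|roots of det(T-λI)|: 1.1472, 0.8005, 0.8005, 0.5034, 0.5034, 0.1377.
ρ = 1.1472; 1.1472 > 1 ⇒ diverges.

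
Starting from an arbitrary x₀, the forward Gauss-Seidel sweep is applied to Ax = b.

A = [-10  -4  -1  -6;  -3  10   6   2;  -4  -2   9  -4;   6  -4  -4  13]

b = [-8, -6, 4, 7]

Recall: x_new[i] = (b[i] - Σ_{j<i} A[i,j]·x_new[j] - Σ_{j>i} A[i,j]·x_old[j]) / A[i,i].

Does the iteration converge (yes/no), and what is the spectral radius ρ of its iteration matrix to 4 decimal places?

yes, ρ = 0.5175

Write A = D+L+U with D = diag(-10, 10, 9, 13).
Gauss-Seidel: T = -(D+L)⁻¹U, row 0 first, T[0,1] = -(-4)/(-10) = -0.4000; later rows by forward substitution.
  T[0,:] = [+0.0000, -0.4000, -0.1000, -0.6000]
  T[1,:] = [+0.0000, -0.1200, -0.6300, -0.3800]
  T[2,:] = [+0.0000, -0.2044, -0.1844, +0.0933]
  T[3,:] = [+0.0000, +0.0848, -0.2044, +0.1887]
eigenvalue magnitudes: 0.5175, 0.3084, 0.3084, 0.0000.
ρ(T) = max|λ| = 0.5175; 0.5175 < 1, so it converges for any x₀.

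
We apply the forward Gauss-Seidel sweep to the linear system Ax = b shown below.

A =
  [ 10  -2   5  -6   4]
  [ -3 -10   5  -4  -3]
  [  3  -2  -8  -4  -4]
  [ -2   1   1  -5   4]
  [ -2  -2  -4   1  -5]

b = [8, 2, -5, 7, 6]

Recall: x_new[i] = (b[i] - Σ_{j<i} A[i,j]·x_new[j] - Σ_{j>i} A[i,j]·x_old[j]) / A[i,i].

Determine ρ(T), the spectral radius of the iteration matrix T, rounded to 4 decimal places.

Split A = D + L + U, D = diag(10, -10, -8, -5, -5).
T_GS = -(D+L)⁻¹U: row 0 first, T[0,1] = -(-2)/(10) = +0.2000; later rows by forward substitution.
  T[0,:] = [+0.0000  +0.2000  -0.5000  +0.6000  -0.4000]
  T[1,:] = [+0.0000  -0.0600  +0.6500  -0.5800  -0.1800]
  T[2,:] = [+0.0000  +0.0900  -0.3500  -0.1300  -0.6050]
  T[3,:] = [+0.0000  -0.0740  +0.2600  -0.3820  +0.8030]
  T[4,:] = [+0.0000  -0.1428  +0.2720  +0.0196  +0.8766]
|eigenvalues of T|: 0.8586, 0.3224, 0.2404, 0.2404, 0.0000.
spectral radius ρ = 0.8586; 0.8586 < 1 ⇒ converges.

0.8586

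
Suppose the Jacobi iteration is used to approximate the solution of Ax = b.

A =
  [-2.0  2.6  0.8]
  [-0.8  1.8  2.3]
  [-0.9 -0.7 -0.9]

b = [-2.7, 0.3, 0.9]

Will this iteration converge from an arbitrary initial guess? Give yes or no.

no

Write A = D+L+U with D = diag(-2, 1.8, -0.9).
Jacobi: T = -D⁻¹(L+U), T[0,2] = -(0.8)/(-2) = +0.4000; T[0,0] = 0.
  T[0,:] = [+0.0000 +1.3000 +0.4000]
  T[1,:] = [+0.4444 +0.0000 -1.2778]
  T[2,:] = [-1.0000 -0.7778 +0.0000]
eigenvalue magnitudes: 1.4828, 1.0134, 1.0134.
spectral radius ρ = 1.4828; 1.4828 > 1: divergent.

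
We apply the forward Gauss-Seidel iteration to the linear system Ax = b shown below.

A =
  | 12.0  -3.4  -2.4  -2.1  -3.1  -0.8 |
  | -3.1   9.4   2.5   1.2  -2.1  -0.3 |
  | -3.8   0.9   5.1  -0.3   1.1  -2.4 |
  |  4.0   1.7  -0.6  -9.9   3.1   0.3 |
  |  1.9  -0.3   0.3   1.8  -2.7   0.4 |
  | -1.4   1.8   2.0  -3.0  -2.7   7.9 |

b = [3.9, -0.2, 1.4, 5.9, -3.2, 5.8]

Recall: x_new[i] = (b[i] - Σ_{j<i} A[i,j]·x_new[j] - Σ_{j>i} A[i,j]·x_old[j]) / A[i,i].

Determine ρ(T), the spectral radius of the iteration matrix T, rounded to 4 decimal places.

Let D = diag(12, 9.4, 5.1, -9.9, -2.7, 7.9); L, U the strict triangles.
Gauss-Seidel: T = -(D+L)⁻¹U, row 0 first, T[0,2] = -(-2.4)/(12) = +0.2000; later rows by forward substitution.
  T[0,:] = [+0.0000  +0.2833  +0.2000  +0.1750  +0.2583  +0.0667]
  T[1,:] = [+0.0000  +0.0934  -0.2000  -0.0699  +0.3086  +0.0539]
  T[2,:] = [+0.0000  +0.1946  +0.1843  +0.2016  -0.0777  +0.5107]
  T[3,:] = [+0.0000  +0.1187  +0.0353  +0.0465  +0.4752  +0.0355]
  T[4,:] = [+0.0000  +0.2898  +0.2070  +0.1843  +0.4557  +0.2695]
  T[5,:] = [+0.0000  +0.1238  +0.1185  +0.0766  +0.3313  -0.0242]
|roots of det(T-λI)|: 0.8881, 0.1316, 0.1316, 0.1069, 0.0221, 0.0000.
ρ(T) = max|λ| = 0.8881; 0.8881 < 1: convergent.

0.8881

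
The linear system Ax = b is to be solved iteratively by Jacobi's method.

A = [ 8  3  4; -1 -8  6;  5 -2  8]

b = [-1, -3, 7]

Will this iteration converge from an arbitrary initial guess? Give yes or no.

yes

Diagonal D = diag(8, -8, 8); L, U strict lower/upper.
Jacobi: T = -D⁻¹(L+U), T[0,1] = -(3)/(8) = -0.3750; T[0,0] = 0.
  T[0,:] = [+0.0000 -0.3750 -0.5000]
  T[1,:] = [-0.1250 +0.0000 +0.7500]
  T[2,:] = [-0.6250 +0.2500 +0.0000]
|roots of det(T-λI)|: 0.8750, 0.4677, 0.4677.
spectral radius ρ = 0.8750; 0.8750 < 1: convergent.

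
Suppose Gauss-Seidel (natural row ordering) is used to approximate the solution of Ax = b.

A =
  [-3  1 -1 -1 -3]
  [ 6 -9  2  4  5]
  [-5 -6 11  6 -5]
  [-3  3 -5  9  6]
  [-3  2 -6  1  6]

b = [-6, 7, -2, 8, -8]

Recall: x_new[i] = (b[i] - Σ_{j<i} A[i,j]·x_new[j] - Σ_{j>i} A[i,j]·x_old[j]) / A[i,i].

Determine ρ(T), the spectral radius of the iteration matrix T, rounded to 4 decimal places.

1.4442

A = D + L + U where D = diag(-3, -9, 11, 9, 6).
Gauss-Seidel: T = -(D+L)⁻¹U, row 0 first, T[0,2] = -(-1)/(-3) = -0.3333; later rows by forward substitution.
  T[0,:] = [+0.0000, +0.3333, -0.3333, -0.3333, -1.0000]
  T[1,:] = [+0.0000, +0.2222, +0.0000, +0.2222, -0.1111]
  T[2,:] = [+0.0000, +0.2727, -0.1515, -0.5758, -0.0606]
  T[3,:] = [+0.0000, +0.1886, -0.1953, -0.5051, -0.9966]
  T[4,:] = [+0.0000, +0.3339, -0.2856, -0.7323, -0.3575]
moduli |λ_i(T)| = 1.4442, 0.3443, 0.3443, 0.0787, 0.0000.
ρ(T) = max|λ| = 1.4442; 1.4442 > 1 ⇒ diverges.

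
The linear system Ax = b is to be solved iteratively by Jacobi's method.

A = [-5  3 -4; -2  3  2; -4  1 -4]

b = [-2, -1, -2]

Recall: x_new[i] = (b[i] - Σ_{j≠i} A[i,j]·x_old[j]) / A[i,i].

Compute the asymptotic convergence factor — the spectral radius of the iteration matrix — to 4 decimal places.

Let D = diag(-5, 3, -4); L, U the strict triangles.
Jacobi T = -D⁻¹(L+U): T[0,2] = -(-4)/(-5) = -0.8000; T[0,0] = 0.
  T[0,:] = [+0.0000  +0.6000  -0.8000]
  T[1,:] = [+0.6667  +0.0000  -0.6667]
  T[2,:] = [-1.0000  +0.2500  +0.0000]
|λ(T)| sorted: 1.1269, 0.8478, 0.2791.
ρ = 1.1269; 1.1269 > 1 ⇒ diverges.

1.1269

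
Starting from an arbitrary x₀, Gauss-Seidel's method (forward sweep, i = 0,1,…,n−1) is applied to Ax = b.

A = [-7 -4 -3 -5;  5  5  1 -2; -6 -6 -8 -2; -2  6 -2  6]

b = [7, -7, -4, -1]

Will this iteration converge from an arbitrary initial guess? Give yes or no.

no

Write A = D+L+U with D = diag(-7, 5, -8, 6).
Gauss-Seidel: T = -(D+L)⁻¹U, row 0 first, T[0,1] = -(-4)/(-7) = -0.5714; later rows by forward substitution.
  T[0,:] = [+0.0000 -0.5714 -0.4286 -0.7143]
  T[1,:] = [+0.0000 +0.5714 +0.2286 +1.1143]
  T[2,:] = [+0.0000 +0.0000 +0.1500 -0.5500]
  T[3,:] = [+0.0000 -0.7619 -0.3214 -1.5357]
eigenvalue magnitudes: 1.1311, 0.2876, 0.0293, 0.0000.
ρ = 1.1311; 1.1311 > 1: divergent.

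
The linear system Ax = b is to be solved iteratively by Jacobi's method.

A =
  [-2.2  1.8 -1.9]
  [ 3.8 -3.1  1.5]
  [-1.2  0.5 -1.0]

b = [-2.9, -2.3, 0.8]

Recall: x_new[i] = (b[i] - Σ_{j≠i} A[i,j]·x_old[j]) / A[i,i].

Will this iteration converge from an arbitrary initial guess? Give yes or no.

Write A = D+L+U with D = diag(-2.2, -3.1, -1).
T_J = -D⁻¹(L+U): T[2,0] = -(-1.2)/(-1) = -1.2000; T[2,2] = 0.
  T[0,:] = [+0.0000, +0.8182, -0.8636]
  T[1,:] = [+1.2258, +0.0000, +0.4839]
  T[2,:] = [-1.2000, +0.5000, +0.0000]
moduli |λ_i(T)| = 1.6952, 1.2025, 0.4927.
spectral radius ρ = 1.6952; 1.6952 > 1: divergent.

no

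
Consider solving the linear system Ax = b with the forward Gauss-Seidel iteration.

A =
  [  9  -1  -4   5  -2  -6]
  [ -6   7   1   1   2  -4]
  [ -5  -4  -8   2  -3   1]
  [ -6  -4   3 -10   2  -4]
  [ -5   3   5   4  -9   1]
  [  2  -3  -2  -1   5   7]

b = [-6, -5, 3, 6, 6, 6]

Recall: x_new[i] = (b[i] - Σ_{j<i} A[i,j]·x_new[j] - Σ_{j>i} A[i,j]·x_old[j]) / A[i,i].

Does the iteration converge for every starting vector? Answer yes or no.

Write A = D+L+U with D = diag(9, 7, -8, -10, -9, 7).
GS T = -(D+L)⁻¹U: row 0 first, T[0,4] = -(-2)/(9) = +0.2222; later rows by forward substitution.
  T[0,:] = [+0.0000  +0.1111  +0.4444  -0.5556  +0.2222  +0.6667]
  T[1,:] = [+0.0000  +0.0952  +0.2381  -0.6190  -0.0952  +1.1429]
  T[2,:] = [+0.0000  -0.1171  -0.3968  +0.9067  -0.4663  -0.8631]
  T[3,:] = [+0.0000  -0.1399  -0.4810  +0.8530  -0.0351  -1.5161]
  T[4,:] = [+0.0000  -0.1572  -0.6018  +0.9851  -0.4299  -1.0316]
  T[5,:] = [+0.0000  +0.0679  +0.2228  -0.4293  +0.0645  +0.5730]
|eigenvalues of T|: 1.2907, 0.6570, 0.1136, 0.0573, 0.0046, 0.0000.
ρ = 1.2907; 1.2907 > 1 ⇒ diverges.

no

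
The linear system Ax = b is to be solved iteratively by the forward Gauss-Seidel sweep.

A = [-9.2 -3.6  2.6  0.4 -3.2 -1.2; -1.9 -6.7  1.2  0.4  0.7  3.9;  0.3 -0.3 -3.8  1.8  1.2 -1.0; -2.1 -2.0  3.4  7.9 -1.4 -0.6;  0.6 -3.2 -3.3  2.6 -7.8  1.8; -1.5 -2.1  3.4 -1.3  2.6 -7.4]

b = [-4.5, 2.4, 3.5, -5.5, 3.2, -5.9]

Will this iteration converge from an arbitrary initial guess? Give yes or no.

Diagonal D = diag(-9.2, -6.7, -3.8, 7.9, -7.8, -7.4); L, U strict lower/upper.
GS T = -(D+L)⁻¹U: row 0 first, T[0,2] = -(2.6)/(-9.2) = +0.2826; later rows by forward substitution.
  T[0,:] = [+0.0000  -0.3913  +0.2826  +0.0435  -0.3478  -0.1304]
  T[1,:] = [+0.0000  +0.1110  +0.0990  +0.0474  +0.2031  +0.6191]
  T[2,:] = [+0.0000  -0.0397  +0.0145  +0.4734  +0.2723  -0.3223]
  T[3,:] = [+0.0000  -0.0589  +0.0939  -0.1802  +0.0190  +0.3367]
  T[4,:] = [+0.0000  -0.0785  +0.0063  -0.2764  -0.2190  +0.2154]
  T[5,:] = [+0.0000  +0.0124  -0.0930  +0.1298  +0.0577  -0.2808]
|roots of det(T-λI)|: 0.6596, 0.1876, 0.1876, 0.1590, 0.0745, 0.0000.
ρ = 0.6596; 0.6596 < 1, so it converges for any x₀.

yes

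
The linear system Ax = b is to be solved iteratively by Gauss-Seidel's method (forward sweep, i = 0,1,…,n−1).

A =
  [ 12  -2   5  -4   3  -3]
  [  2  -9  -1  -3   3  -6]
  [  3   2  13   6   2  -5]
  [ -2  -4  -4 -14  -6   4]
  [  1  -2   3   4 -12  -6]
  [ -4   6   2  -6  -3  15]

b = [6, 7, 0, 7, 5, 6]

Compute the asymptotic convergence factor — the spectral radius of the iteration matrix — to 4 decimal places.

0.6508

Write A = D+L+U with D = diag(12, -9, 13, -14, -12, 15).
T_GS = -(D+L)⁻¹U: row 0 first, T[0,5] = -(-3)/(12) = +0.2500; later rows by forward substitution.
  T[0,:] = [+0.0000 +0.1667 -0.4167 +0.3333 -0.2500 +0.2500]
  T[1,:] = [+0.0000 +0.0370 -0.2037 -0.2593 +0.2778 -0.6111]
  T[2,:] = [+0.0000 -0.0442 +0.1275 -0.4986 -0.1389 +0.4209]
  T[3,:] = [+0.0000 -0.0218 +0.0813 +0.1689 -0.4325 +0.3043]
  T[4,:] = [+0.0000 -0.0106 +0.0582 +0.0026 -0.2460 -0.1706]
  T[5,:] = [+0.0000 +0.0247 -0.0025 +0.3272 -0.3815 +0.3426]
eigenvalue magnitudes: 0.6508, 0.1992, 0.1627, 0.1627, 0.1422, 0.0000.
ρ(T) = max|λ| = 0.6508; 0.6508 < 1 ⇒ converges.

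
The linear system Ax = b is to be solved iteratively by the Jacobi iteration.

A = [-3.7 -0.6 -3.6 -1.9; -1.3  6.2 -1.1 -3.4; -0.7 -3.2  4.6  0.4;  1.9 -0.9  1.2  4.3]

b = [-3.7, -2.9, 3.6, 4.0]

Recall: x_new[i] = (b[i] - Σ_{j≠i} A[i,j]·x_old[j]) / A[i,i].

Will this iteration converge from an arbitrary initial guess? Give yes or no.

yes

Diagonal D = diag(-3.7, 6.2, 4.6, 4.3); L, U strict lower/upper.
Jacobi T = -D⁻¹(L+U): T[3,1] = -(-0.9)/(4.3) = +0.2093; T[3,3] = 0.
  T[0,:] = [+0.0000  -0.1622  -0.9730  -0.5135]
  T[1,:] = [+0.2097  +0.0000  +0.1774  +0.5484]
  T[2,:] = [+0.1522  +0.6957  +0.0000  -0.0870]
  T[3,:] = [-0.4419  +0.2093  -0.2791  +0.0000]
|roots of det(T-λI)|: 0.9002, 0.6083, 0.5705, 0.5705.
ρ = 0.9002; 0.9002 < 1, so it converges for any x₀.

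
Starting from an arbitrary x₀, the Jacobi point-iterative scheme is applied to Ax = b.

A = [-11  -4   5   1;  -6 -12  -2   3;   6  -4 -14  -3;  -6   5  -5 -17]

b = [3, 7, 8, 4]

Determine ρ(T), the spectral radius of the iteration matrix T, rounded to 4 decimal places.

0.8579

Let D = diag(-11, -12, -14, -17); L, U the strict triangles.
Jacobi T = -D⁻¹(L+U): T[0,2] = -(5)/(-11) = +0.4545; T[0,0] = 0.
  T[0,:] = [+0.0000 -0.3636 +0.4545 +0.0909]
  T[1,:] = [-0.5000 +0.0000 -0.1667 +0.2500]
  T[2,:] = [+0.4286 -0.2857 +0.0000 -0.2143]
  T[3,:] = [-0.3529 +0.2941 -0.2941 +0.0000]
moduli |λ_i(T)| = 0.8579, 0.4961, 0.2509, 0.1109.
ρ = 0.8579; 0.8579 < 1 ⇒ converges.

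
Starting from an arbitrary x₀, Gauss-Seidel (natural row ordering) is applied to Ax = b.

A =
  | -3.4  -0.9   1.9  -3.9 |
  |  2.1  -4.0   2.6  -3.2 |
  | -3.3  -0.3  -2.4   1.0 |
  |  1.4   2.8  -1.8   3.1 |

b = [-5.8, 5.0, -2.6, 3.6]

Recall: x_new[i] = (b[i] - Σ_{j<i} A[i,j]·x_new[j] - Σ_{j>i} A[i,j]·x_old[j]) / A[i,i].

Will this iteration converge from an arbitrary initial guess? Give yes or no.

Let D = diag(-3.4, -4, -2.4, 3.1); L, U the strict triangles.
Gauss-Seidel: T = -(D+L)⁻¹U, row 0 first, T[0,3] = -(-3.9)/(-3.4) = -1.1471; later rows by forward substitution.
  T[0,:] = [+0.0000  -0.2647  +0.5588  -1.1471]
  T[1,:] = [+0.0000  -0.1390  +0.9434  -1.4022]
  T[2,:] = [+0.0000  +0.3813  -0.8863  +2.1691]
  T[3,:] = [+0.0000  +0.4665  -1.6191  +3.0440]
|eigenvalues of T|: 1.4910, 0.4828, 0.0450, 0.0000.
ρ(T) = max|λ| = 1.4910; 1.4910 > 1, so it fails to converge.

no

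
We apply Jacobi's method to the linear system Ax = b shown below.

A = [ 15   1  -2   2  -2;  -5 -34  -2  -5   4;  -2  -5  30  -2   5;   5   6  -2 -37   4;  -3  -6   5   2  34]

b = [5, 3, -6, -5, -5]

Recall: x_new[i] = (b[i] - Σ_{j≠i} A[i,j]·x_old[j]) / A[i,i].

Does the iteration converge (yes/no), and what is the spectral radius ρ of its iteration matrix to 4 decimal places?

A = D + L + U where D = diag(15, -34, 30, -37, 34).
Jacobi: T = -D⁻¹(L+U), T[4,1] = -(-6)/(34) = +0.1765; T[4,4] = 0.
  T[0,:] = [+0.0000  -0.0667  +0.1333  -0.1333  +0.1333]
  T[1,:] = [-0.1471  +0.0000  -0.0588  -0.1471  +0.1176]
  T[2,:] = [+0.0667  +0.1667  +0.0000  +0.0667  -0.1667]
  T[3,:] = [+0.1351  +0.1622  -0.0541  +0.0000  +0.1081]
  T[4,:] = [+0.0882  +0.1765  -0.1471  -0.0588  +0.0000]
|λ(T)| sorted: 0.2953, 0.1988, 0.1988, 0.1176, 0.1176.
spectral radius ρ = 0.2953; 0.2953 < 1: convergent.

yes, ρ = 0.2953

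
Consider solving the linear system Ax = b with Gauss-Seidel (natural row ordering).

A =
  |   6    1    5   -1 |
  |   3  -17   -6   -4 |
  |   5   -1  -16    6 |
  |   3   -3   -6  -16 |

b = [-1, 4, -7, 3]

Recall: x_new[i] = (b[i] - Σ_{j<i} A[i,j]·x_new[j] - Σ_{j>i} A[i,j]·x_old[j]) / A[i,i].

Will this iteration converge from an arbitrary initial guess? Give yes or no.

yes

A = D + L + U where D = diag(6, -17, -16, -16).
GS T = -(D+L)⁻¹U: row 0 first, T[0,3] = -(-1)/(6) = +0.1667; later rows by forward substitution.
  T[0,:] = [+0.0000 -0.1667 -0.8333 +0.1667]
  T[1,:] = [+0.0000 -0.0294 -0.5000 -0.2059]
  T[2,:] = [+0.0000 -0.0502 -0.2292 +0.4400]
  T[3,:] = [+0.0000 -0.0069 +0.0234 -0.0951]
eigenvalue magnitudes: 0.3330, 0.1223, 0.1016, 0.0000.
ρ = 0.3330; 0.3330 < 1: convergent.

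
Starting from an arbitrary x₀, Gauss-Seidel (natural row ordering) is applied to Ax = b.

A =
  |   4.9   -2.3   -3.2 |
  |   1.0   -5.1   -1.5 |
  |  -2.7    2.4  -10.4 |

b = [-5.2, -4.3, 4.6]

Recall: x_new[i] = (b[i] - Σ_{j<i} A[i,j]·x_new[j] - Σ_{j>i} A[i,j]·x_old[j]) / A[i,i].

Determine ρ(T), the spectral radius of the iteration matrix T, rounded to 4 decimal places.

Write A = D+L+U with D = diag(4.9, -5.1, -10.4).
T_GS = -(D+L)⁻¹U: row 0 first, T[0,2] = -(-3.2)/(4.9) = +0.6531; later rows by forward substitution.
  T[0,:] = [+0.0000  +0.4694  +0.6531]
  T[1,:] = [+0.0000  +0.0920  -0.1661]
  T[2,:] = [+0.0000  -0.1006  -0.2079]
eigenvalue magnitudes: 0.2559, 0.1401, 0.0000.
ρ(T) = max|λ| = 0.2559; 0.2559 < 1 ⇒ converges.

0.2559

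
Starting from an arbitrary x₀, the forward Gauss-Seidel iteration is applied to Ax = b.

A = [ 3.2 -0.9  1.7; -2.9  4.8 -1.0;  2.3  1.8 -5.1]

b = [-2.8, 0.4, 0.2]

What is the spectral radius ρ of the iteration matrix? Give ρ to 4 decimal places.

A = D + L + U where D = diag(3.2, 4.8, -5.1).
Gauss-Seidel: T = -(D+L)⁻¹U, row 0 first, T[0,1] = -(-0.9)/(3.2) = +0.2812; later rows by forward substitution.
  T[0,:] = [+0.0000, +0.2812, -0.5312]
  T[1,:] = [+0.0000, +0.1699, -0.1126]
  T[2,:] = [+0.0000, +0.1868, -0.2793]
|λ(T)| sorted: 0.2262, 0.1168, 0.0000.
ρ = 0.2262; 0.2262 < 1: convergent.

0.2262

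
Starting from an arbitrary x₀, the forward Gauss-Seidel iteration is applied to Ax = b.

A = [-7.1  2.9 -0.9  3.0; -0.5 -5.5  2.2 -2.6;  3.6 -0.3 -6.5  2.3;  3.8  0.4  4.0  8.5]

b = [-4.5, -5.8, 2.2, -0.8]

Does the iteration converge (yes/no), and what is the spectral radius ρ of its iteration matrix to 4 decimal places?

yes, ρ = 0.8746

A = D + L + U where D = diag(-7.1, -5.5, -6.5, 8.5).
Gauss-Seidel: T = -(D+L)⁻¹U, row 0 first, T[0,2] = -(-0.9)/(-7.1) = -0.1268; later rows by forward substitution.
  T[0,:] = [+0.0000  +0.4085  -0.1268  +0.4225]
  T[1,:] = [+0.0000  -0.0371  +0.4115  -0.5111]
  T[2,:] = [+0.0000  +0.2279  -0.0892  +0.6115]
  T[3,:] = [+0.0000  -0.2881  +0.0793  -0.4526]
|roots of det(T-λI)|: 0.8746, 0.1719, 0.1719, 0.0000.
spectral radius ρ = 0.8746; 0.8746 < 1 ⇒ converges.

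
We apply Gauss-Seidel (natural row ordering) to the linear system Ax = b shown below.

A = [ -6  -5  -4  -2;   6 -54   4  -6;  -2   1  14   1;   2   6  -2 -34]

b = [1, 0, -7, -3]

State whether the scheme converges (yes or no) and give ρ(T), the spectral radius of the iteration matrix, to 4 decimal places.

yes, ρ = 0.2017

A = D + L + U where D = diag(-6, -54, 14, -34).
Gauss-Seidel: T = -(D+L)⁻¹U, row 0 first, T[0,2] = -(-4)/(-6) = -0.6667; later rows by forward substitution.
  T[0,:] = [+0.0000, -0.8333, -0.6667, -0.3333]
  T[1,:] = [+0.0000, -0.0926, +0.0000, -0.1481]
  T[2,:] = [+0.0000, -0.1124, -0.0952, -0.1085]
  T[3,:] = [+0.0000, -0.0587, -0.0336, -0.0394]
eigenvalue magnitudes: 0.2017, 0.0508, 0.0253, 0.0000.
ρ(T) = max|λ| = 0.2017; 0.2017 < 1 ⇒ converges.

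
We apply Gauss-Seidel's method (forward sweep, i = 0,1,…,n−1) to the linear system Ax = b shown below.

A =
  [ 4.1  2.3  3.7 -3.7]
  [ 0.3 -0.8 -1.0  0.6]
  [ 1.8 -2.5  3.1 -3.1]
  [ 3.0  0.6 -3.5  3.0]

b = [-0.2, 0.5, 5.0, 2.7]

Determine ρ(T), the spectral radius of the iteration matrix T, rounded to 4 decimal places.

Split A = D + L + U, D = diag(4.1, -0.8, 3.1, 3).
Gauss-Seidel: T = -(D+L)⁻¹U, row 0 first, T[0,2] = -(3.7)/(4.1) = -0.9024; later rows by forward substitution.
  T[0,:] = [+0.0000 -0.5610 -0.9024 +0.9024]
  T[1,:] = [+0.0000 -0.2104 -1.5884 +1.0884]
  T[2,:] = [+0.0000 +0.1561 -0.7570 +1.3538]
  T[3,:] = [+0.0000 +0.7851 +0.3370 +0.4593]
|roots of det(T-λI)|: 1.6131, 0.6593, 0.6593, 0.0000.
ρ(T) = max|λ| = 1.6131; 1.6131 > 1: divergent.

1.6131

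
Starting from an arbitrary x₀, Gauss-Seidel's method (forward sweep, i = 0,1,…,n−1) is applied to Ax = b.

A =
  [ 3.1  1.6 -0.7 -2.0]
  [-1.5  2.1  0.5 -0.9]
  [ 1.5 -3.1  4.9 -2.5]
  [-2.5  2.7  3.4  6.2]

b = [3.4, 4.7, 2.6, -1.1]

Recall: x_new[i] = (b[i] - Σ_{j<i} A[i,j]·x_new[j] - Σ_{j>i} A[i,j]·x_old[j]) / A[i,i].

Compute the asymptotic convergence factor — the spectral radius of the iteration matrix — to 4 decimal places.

0.8573

Diagonal D = diag(3.1, 2.1, 4.9, 6.2); L, U strict lower/upper.
Gauss-Seidel: T = -(D+L)⁻¹U, row 0 first, T[0,2] = -(-0.7)/(3.1) = +0.2258; later rows by forward substitution.
  T[0,:] = [+0.0000 -0.5161 +0.2258 +0.6452]
  T[1,:] = [+0.0000 -0.3687 -0.0768 +0.8894]
  T[2,:] = [+0.0000 -0.0752 -0.1177 +0.8754]
  T[3,:] = [+0.0000 -0.0063 +0.1891 -0.6072]
eigenvalue magnitudes: 0.8573, 0.3266, 0.0903, 0.0000.
ρ(T) = max|λ| = 0.8573; 0.8573 < 1 ⇒ converges.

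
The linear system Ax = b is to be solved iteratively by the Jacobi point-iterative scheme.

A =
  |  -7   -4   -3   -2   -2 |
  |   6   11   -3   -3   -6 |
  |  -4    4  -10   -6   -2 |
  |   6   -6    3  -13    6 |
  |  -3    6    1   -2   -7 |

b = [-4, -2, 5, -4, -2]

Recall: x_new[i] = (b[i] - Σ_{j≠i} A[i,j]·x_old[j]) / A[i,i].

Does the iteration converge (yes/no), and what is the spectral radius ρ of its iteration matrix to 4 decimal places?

Write A = D+L+U with D = diag(-7, 11, -10, -13, -7).
Jacobi T = -D⁻¹(L+U): T[0,2] = -(-3)/(-7) = -0.4286; T[0,0] = 0.
  T[0,:] = [+0.0000 -0.5714 -0.4286 -0.2857 -0.2857]
  T[1,:] = [-0.5455 +0.0000 +0.2727 +0.2727 +0.5455]
  T[2,:] = [-0.4000 +0.4000 +0.0000 -0.6000 -0.2000]
  T[3,:] = [+0.4615 -0.4615 +0.2308 +0.0000 +0.4615]
  T[4,:] = [-0.4286 +0.8571 +0.1429 -0.2857 +0.0000]
|λ(T)| sorted: 1.2021, 0.7244, 0.7244, 0.6517, 0.0987.
ρ = 1.2021; 1.2021 > 1, so it fails to converge.

no, ρ = 1.2021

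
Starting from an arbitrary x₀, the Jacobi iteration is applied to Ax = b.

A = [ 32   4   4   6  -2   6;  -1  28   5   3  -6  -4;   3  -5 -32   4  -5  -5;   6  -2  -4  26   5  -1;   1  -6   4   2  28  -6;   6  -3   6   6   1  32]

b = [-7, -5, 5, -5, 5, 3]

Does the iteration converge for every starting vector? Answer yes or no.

Diagonal D = diag(32, 28, -32, 26, 28, 32); L, U strict lower/upper.
Jacobi: T = -D⁻¹(L+U), T[2,4] = -(-5)/(-32) = -0.1562; T[2,2] = 0.
  T[0,:] = [+0.0000  -0.1250  -0.1250  -0.1875  +0.0625  -0.1875]
  T[1,:] = [+0.0357  +0.0000  -0.1786  -0.1071  +0.2143  +0.1429]
  T[2,:] = [+0.0938  -0.1562  +0.0000  +0.1250  -0.1562  -0.1562]
  T[3,:] = [-0.2308  +0.0769  +0.1538  +0.0000  -0.1923  +0.0385]
  T[4,:] = [-0.0357  +0.2143  -0.1429  -0.0714  +0.0000  +0.2143]
  T[5,:] = [-0.1875  +0.0938  -0.1875  -0.1875  -0.0312  +0.0000]
|λ(T)| sorted: 0.5110, 0.2466, 0.1849, 0.1849, 0.1687, 0.0689.
ρ(T) = max|λ| = 0.5110; 0.5110 < 1: convergent.

yes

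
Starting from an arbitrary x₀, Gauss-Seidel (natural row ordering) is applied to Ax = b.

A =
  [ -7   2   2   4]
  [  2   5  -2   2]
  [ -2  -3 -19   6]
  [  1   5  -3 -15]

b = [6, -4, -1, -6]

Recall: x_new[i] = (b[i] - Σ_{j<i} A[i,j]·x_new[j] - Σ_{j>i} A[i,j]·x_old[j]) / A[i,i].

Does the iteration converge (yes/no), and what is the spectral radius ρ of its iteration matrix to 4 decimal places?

yes, ρ = 0.4140

Diagonal D = diag(-7, 5, -19, -15); L, U strict lower/upper.
Gauss-Seidel: T = -(D+L)⁻¹U, row 0 first, T[0,2] = -(2)/(-7) = +0.2857; later rows by forward substitution.
  T[0,:] = [+0.0000 +0.2857 +0.2857 +0.5714]
  T[1,:] = [+0.0000 -0.1143 +0.2857 -0.6286]
  T[2,:] = [+0.0000 -0.0120 -0.0752 +0.3549]
  T[3,:] = [+0.0000 -0.0166 +0.1293 -0.2424]
|λ(T)| sorted: 0.4140, 0.0857, 0.0678, 0.0000.
ρ(T) = max|λ| = 0.4140; 0.4140 < 1 ⇒ converges.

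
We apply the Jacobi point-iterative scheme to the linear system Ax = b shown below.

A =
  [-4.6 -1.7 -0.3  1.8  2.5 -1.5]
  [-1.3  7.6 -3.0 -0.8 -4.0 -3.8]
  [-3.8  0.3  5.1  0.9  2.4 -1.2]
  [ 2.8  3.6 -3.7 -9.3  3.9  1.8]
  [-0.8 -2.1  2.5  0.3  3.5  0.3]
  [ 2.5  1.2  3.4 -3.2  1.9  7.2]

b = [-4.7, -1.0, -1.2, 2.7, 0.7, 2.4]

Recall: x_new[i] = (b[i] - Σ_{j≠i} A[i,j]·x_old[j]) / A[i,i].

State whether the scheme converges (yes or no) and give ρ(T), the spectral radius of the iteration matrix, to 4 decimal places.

A = D + L + U where D = diag(-4.6, 7.6, 5.1, -9.3, 3.5, 7.2).
Jacobi T = -D⁻¹(L+U): T[2,4] = -(2.4)/(5.1) = -0.4706; T[2,2] = 0.
  T[0,:] = [+0.0000 -0.3696 -0.0652 +0.3913 +0.5435 -0.3261]
  T[1,:] = [+0.1711 +0.0000 +0.3947 +0.1053 +0.5263 +0.5000]
  T[2,:] = [+0.7451 -0.0588 +0.0000 -0.1765 -0.4706 +0.2353]
  T[3,:] = [+0.3011 +0.3871 -0.3978 +0.0000 +0.4194 +0.1935]
  T[4,:] = [+0.2286 +0.6000 -0.7143 -0.0857 +0.0000 -0.0857]
  T[5,:] = [-0.3472 -0.1667 -0.4722 +0.4444 -0.2639 +0.0000]
|λ(T)| sorted: 1.1899, 0.7632, 0.5625, 0.5569, 0.5569, 0.1656.
ρ(T) = max|λ| = 1.1899; 1.1899 > 1: divergent.

no, ρ = 1.1899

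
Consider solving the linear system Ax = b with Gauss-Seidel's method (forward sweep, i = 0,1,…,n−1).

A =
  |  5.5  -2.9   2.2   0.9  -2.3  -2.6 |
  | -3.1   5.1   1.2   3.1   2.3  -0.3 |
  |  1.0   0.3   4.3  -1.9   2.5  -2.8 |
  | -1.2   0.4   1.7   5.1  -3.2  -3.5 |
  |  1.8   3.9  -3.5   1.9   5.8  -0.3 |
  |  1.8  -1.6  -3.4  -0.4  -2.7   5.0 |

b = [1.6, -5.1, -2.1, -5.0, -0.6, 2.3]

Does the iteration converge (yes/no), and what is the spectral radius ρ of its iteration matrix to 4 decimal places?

Write A = D+L+U with D = diag(5.5, 5.1, 4.3, 5.1, 5.8, 5).
T_GS = -(D+L)⁻¹U: row 0 first, T[0,1] = -(-2.9)/(5.5) = +0.5273; later rows by forward substitution.
  T[0,:] = [+0.0000  +0.5273  -0.4000  -0.1636  +0.4182  +0.4727]
  T[1,:] = [+0.0000  +0.3205  -0.4784  -0.7073  -0.1968  +0.3462]
  T[2,:] = [+0.0000  -0.1450  +0.1264  +0.5293  -0.6649  +0.5171]
  T[3,:] = [+0.0000  +0.1473  -0.0987  -0.1594  +0.9629  +0.5980]
  T[4,:] = [+0.0000  -0.5149  +0.5545  +0.8980  -0.7141  -0.2116]
  T[5,:] = [+0.0000  -0.4521  +0.3684  +0.6646  -0.9743  +0.2258]
|roots of det(T-λI)|: 1.4059, 0.9596, 0.3103, 0.0832, 0.0184, 0.0000.
ρ(T) = max|λ| = 1.4059; 1.4059 > 1, so it fails to converge.

no, ρ = 1.4059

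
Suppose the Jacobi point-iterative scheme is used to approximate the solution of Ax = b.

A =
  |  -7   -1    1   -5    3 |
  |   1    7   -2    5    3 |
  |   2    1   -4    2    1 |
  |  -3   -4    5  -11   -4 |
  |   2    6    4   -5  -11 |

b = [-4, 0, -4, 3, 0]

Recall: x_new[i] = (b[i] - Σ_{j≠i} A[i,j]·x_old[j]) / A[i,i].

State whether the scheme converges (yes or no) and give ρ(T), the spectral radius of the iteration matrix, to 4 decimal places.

A = D + L + U where D = diag(-7, 7, -4, -11, -11).
T_J = -D⁻¹(L+U): T[1,3] = -(5)/(7) = -0.7143; T[1,1] = 0.
  T[0,:] = [+0.0000, -0.1429, +0.1429, -0.7143, +0.4286]
  T[1,:] = [-0.1429, +0.0000, +0.2857, -0.7143, -0.4286]
  T[2,:] = [+0.5000, +0.2500, +0.0000, +0.5000, +0.2500]
  T[3,:] = [-0.2727, -0.3636, +0.4545, +0.0000, -0.3636]
  T[4,:] = [+0.1818, +0.5455, +0.3636, -0.4545, +0.0000]
moduli |λ_i(T)| = 1.1364, 0.6547, 0.6547, 0.3662, 0.3662.
ρ(T) = max|λ| = 1.1364; 1.1364 > 1 ⇒ diverges.

no, ρ = 1.1364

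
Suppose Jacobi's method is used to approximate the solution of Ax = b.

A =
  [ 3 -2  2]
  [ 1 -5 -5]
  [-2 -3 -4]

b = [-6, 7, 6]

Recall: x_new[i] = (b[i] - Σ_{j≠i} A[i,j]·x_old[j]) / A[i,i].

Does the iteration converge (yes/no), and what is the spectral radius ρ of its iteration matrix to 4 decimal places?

Write A = D+L+U with D = diag(3, -5, -4).
Jacobi: T = -D⁻¹(L+U), T[0,2] = -(2)/(3) = -0.6667; T[0,0] = 0.
  T[0,:] = [+0.0000  +0.6667  -0.6667]
  T[1,:] = [+0.2000  +0.0000  -1.0000]
  T[2,:] = [-0.5000  -0.7500  +0.0000]
eigenvalue magnitudes: 1.2503, 0.8355, 0.4148.
ρ(T) = max|λ| = 1.2503; 1.2503 > 1: divergent.

no, ρ = 1.2503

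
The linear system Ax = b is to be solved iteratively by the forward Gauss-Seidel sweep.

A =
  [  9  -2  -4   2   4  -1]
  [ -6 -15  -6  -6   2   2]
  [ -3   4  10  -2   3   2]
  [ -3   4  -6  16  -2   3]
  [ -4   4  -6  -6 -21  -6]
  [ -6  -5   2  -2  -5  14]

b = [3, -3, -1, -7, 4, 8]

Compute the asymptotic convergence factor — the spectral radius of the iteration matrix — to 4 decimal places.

Write A = D+L+U with D = diag(9, -15, 10, 16, -21, 14).
GS T = -(D+L)⁻¹U: row 0 first, T[0,4] = -(4)/(9) = -0.4444; later rows by forward substitution.
  T[0,:] = [+0.0000  +0.2222  +0.4444  -0.2222  -0.4444  +0.1111]
  T[1,:] = [+0.0000  -0.0889  -0.5778  -0.3111  +0.3111  +0.0889]
  T[2,:] = [+0.0000  +0.1022  +0.3644  +0.2578  -0.5578  -0.2022]
  T[3,:] = [+0.0000  +0.1022  +0.3644  +0.1328  -0.2453  -0.2647]
  T[4,:] = [+0.0000  -0.1177  -0.4030  -0.1285  +0.3734  -0.1565]
  T[5,:] = [+0.0000  +0.0215  -0.1598  -0.2701  +0.0986  +0.0145]
eigenvalue magnitudes: 0.8697, 0.3193, 0.2280, 0.2280, 0.0188, 0.0000.
ρ(T) = max|λ| = 0.8697; 0.8697 < 1 ⇒ converges.

0.8697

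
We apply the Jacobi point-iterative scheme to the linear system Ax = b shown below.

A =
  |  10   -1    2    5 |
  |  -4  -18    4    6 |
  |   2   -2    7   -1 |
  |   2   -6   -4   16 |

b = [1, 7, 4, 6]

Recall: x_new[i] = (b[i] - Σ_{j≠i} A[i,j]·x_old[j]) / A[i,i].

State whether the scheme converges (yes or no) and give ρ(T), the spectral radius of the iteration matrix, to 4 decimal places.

yes, ρ = 0.7145

Split A = D + L + U, D = diag(10, -18, 7, 16).
T_J = -D⁻¹(L+U): T[2,1] = -(-2)/(7) = +0.2857; T[2,2] = 0.
  T[0,:] = [+0.0000 +0.1000 -0.2000 -0.5000]
  T[1,:] = [-0.2222 +0.0000 +0.2222 +0.3333]
  T[2,:] = [-0.2857 +0.2857 +0.0000 +0.1429]
  T[3,:] = [-0.1250 +0.3750 +0.2500 +0.0000]
moduli |λ_i(T)| = 0.7145, 0.3151, 0.3151, 0.1622.
ρ(T) = max|λ| = 0.7145; 0.7145 < 1, so it converges for any x₀.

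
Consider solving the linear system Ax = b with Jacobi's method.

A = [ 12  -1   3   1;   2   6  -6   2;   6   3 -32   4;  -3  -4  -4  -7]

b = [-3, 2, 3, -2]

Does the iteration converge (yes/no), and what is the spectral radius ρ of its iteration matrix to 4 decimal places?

Write A = D+L+U with D = diag(12, 6, -32, -7).
Jacobi T = -D⁻¹(L+U): T[2,1] = -(3)/(-32) = +0.0938; T[2,2] = 0.
  T[0,:] = [+0.0000, +0.0833, -0.2500, -0.0833]
  T[1,:] = [-0.3333, +0.0000, +1.0000, -0.3333]
  T[2,:] = [+0.1875, +0.0938, +0.0000, +0.1250]
  T[3,:] = [-0.4286, -0.5714, -0.5714, +0.0000]
moduli |λ_i(T)| = 0.4487, 0.3803, 0.0381, 0.0381.
ρ(T) = max|λ| = 0.4487; 0.4487 < 1 ⇒ converges.

yes, ρ = 0.4487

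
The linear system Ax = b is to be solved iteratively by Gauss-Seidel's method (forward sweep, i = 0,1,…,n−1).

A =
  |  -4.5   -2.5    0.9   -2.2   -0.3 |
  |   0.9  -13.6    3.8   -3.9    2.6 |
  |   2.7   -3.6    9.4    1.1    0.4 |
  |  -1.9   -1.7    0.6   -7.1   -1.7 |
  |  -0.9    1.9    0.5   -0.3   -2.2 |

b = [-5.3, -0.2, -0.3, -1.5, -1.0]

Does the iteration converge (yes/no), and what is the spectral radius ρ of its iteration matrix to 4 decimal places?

A = D + L + U where D = diag(-4.5, -13.6, 9.4, -7.1, -2.2).
GS T = -(D+L)⁻¹U: row 0 first, T[0,4] = -(-0.3)/(-4.5) = -0.0667; later rows by forward substitution.
  T[0,:] = [+0.0000, -0.5556, +0.2000, -0.4889, -0.0667]
  T[1,:] = [+0.0000, -0.0368, +0.2926, -0.3191, +0.1868]
  T[2,:] = [+0.0000, +0.1455, +0.0546, -0.0988, +0.0481]
  T[3,:] = [+0.0000, +0.1698, -0.1190, +0.1989, -0.2622]
  T[4,:] = [+0.0000, +0.2054, +0.1996, -0.1252, +0.2353]
eigenvalue magnitudes: 0.5506, 0.1670, 0.1670, 0.1159, 0.0000.
ρ = 0.5506; 0.5506 < 1 ⇒ converges.

yes, ρ = 0.5506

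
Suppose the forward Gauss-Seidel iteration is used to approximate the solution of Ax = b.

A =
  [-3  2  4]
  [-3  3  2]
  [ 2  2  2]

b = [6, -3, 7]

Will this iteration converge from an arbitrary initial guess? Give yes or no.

Split A = D + L + U, D = diag(-3, 3, 2).
GS T = -(D+L)⁻¹U: row 0 first, T[0,1] = -(2)/(-3) = +0.6667; later rows by forward substitution.
  T[0,:] = [+0.0000 +0.6667 +1.3333]
  T[1,:] = [+0.0000 +0.6667 +0.6667]
  T[2,:] = [+0.0000 -1.3333 -2.0000]
|λ(T)| sorted: 1.6095, 0.2761, 0.0000.
ρ = 1.6095; 1.6095 > 1, so it fails to converge.

no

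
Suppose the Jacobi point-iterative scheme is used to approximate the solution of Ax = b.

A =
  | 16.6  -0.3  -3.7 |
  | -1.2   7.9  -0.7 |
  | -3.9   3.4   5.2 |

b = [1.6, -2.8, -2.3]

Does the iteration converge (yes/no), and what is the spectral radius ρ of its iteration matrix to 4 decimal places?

yes, ρ = 0.4046

Diagonal D = diag(16.6, 7.9, 5.2); L, U strict lower/upper.
Jacobi: T = -D⁻¹(L+U), T[0,2] = -(-3.7)/(16.6) = +0.2229; T[0,0] = 0.
  T[0,:] = [+0.0000  +0.0181  +0.2229]
  T[1,:] = [+0.1519  +0.0000  +0.0886]
  T[2,:] = [+0.7500  -0.6538  +0.0000]
moduli |λ_i(T)| = 0.4046, 0.2275, 0.2275.
spectral radius ρ = 0.4046; 0.4046 < 1, so it converges for any x₀.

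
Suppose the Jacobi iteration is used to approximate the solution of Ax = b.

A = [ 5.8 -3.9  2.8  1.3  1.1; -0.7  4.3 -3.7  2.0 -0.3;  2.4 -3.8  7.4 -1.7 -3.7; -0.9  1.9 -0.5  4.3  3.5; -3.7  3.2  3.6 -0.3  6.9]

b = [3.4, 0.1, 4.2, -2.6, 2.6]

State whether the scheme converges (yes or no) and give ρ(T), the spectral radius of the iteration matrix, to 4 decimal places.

no, ρ = 1.2128

Diagonal D = diag(5.8, 4.3, 7.4, 4.3, 6.9); L, U strict lower/upper.
Jacobi T = -D⁻¹(L+U): T[4,3] = -(-0.3)/(6.9) = +0.0435; T[4,4] = 0.
  T[0,:] = [+0.0000 +0.6724 -0.4828 -0.2241 -0.1897]
  T[1,:] = [+0.1628 +0.0000 +0.8605 -0.4651 +0.0698]
  T[2,:] = [-0.3243 +0.5135 +0.0000 +0.2297 +0.5000]
  T[3,:] = [+0.2093 -0.4419 +0.1163 +0.0000 -0.8140]
  T[4,:] = [+0.5362 -0.4638 -0.5217 +0.0435 +0.0000]
|eigenvalues of T|: 1.2128, 0.7393, 0.7393, 0.5724, 0.2324.
ρ(T) = max|λ| = 1.2128; 1.2128 > 1 ⇒ diverges.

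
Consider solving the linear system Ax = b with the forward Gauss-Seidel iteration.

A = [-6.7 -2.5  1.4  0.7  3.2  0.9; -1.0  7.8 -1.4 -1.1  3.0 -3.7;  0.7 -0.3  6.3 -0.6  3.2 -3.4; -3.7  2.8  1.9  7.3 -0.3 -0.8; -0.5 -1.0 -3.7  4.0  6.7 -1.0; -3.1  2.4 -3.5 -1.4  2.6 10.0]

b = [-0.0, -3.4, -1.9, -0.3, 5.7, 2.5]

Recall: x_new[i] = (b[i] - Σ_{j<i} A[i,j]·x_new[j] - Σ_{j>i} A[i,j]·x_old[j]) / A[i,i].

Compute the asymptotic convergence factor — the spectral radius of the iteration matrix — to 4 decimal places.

Write A = D+L+U with D = diag(-6.7, 7.8, 6.3, 7.3, 6.7, 10).
GS T = -(D+L)⁻¹U: row 0 first, T[0,1] = -(-2.5)/(-6.7) = -0.3731; later rows by forward substitution.
  T[0,:] = [+0.0000, -0.3731, +0.2090, +0.1045, +0.4776, +0.1343]
  T[1,:] = [+0.0000, -0.0478, +0.2063, +0.1544, -0.3234, +0.4916]
  T[2,:] = [+0.0000, +0.0392, -0.0134, +0.0910, -0.5764, +0.5482]
  T[3,:] = [+0.0000, -0.1810, +0.0303, -0.0300, +0.5572, -0.1536]
  T[4,:] = [+0.0000, +0.0947, +0.0209, +0.0990, -0.6636, +0.6270]
  T[5,:] = [+0.0000, -0.1404, +0.0094, -0.0028, +0.2745, -0.0690]
moduli |λ_i(T)| = 0.8433, 0.1651, 0.1651, 0.0230, 0.0230, 0.0000.
ρ(T) = max|λ| = 0.8433; 0.8433 < 1 ⇒ converges.

0.8433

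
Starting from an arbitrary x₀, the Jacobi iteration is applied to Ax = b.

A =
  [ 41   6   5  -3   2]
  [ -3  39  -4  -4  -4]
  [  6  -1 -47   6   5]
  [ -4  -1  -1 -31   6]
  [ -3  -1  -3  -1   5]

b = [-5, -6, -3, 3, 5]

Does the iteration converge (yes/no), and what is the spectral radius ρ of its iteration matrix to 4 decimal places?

yes, ρ = 0.2637

Let D = diag(41, 39, -47, -31, 5); L, U the strict triangles.
Jacobi T = -D⁻¹(L+U): T[2,4] = -(5)/(-47) = +0.1064; T[2,2] = 0.
  T[0,:] = [+0.0000, -0.1463, -0.1220, +0.0732, -0.0488]
  T[1,:] = [+0.0769, +0.0000, +0.1026, +0.1026, +0.1026]
  T[2,:] = [+0.1277, -0.0213, +0.0000, +0.1277, +0.1064]
  T[3,:] = [-0.1290, -0.0323, -0.0323, +0.0000, +0.1935]
  T[4,:] = [+0.6000, +0.2000, +0.6000, +0.2000, +0.0000]
|roots of det(T-λI)|: 0.2637, 0.1761, 0.1761, 0.0981, 0.0975.
ρ(T) = max|λ| = 0.2637; 0.2637 < 1: convergent.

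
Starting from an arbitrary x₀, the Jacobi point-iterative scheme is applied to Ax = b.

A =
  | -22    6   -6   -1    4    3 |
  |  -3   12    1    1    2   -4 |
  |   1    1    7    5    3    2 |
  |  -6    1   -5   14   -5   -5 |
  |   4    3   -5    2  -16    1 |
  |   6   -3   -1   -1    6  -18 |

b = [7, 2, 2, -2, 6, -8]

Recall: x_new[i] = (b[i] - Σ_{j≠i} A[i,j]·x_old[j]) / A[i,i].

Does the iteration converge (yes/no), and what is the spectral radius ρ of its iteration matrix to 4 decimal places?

yes, ρ = 0.8529

Write A = D+L+U with D = diag(-22, 12, 7, 14, -16, -18).
T_J = -D⁻¹(L+U): T[5,4] = -(6)/(-18) = +0.3333; T[5,5] = 0.
  T[0,:] = [+0.0000 +0.2727 -0.2727 -0.0455 +0.1818 +0.1364]
  T[1,:] = [+0.2500 +0.0000 -0.0833 -0.0833 -0.1667 +0.3333]
  T[2,:] = [-0.1429 -0.1429 +0.0000 -0.7143 -0.4286 -0.2857]
  T[3,:] = [+0.4286 -0.0714 +0.3571 +0.0000 +0.3571 +0.3571]
  T[4,:] = [+0.2500 +0.1875 -0.3125 +0.1250 +0.0000 +0.0625]
  T[5,:] = [+0.3333 -0.1667 -0.0556 -0.0556 +0.3333 +0.0000]
moduli |λ_i(T)| = 0.8529, 0.6232, 0.6232, 0.3216, 0.2532, 0.2532.
ρ = 0.8529; 0.8529 < 1: convergent.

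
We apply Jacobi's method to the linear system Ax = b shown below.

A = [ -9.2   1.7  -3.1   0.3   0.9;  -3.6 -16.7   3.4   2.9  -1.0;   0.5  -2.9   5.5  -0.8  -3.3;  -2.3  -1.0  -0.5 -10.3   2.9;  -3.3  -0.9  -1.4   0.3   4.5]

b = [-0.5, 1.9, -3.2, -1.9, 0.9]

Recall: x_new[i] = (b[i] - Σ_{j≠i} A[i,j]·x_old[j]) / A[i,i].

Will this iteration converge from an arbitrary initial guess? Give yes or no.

Diagonal D = diag(-9.2, -16.7, 5.5, -10.3, 4.5); L, U strict lower/upper.
Jacobi: T = -D⁻¹(L+U), T[3,1] = -(-1)/(-10.3) = -0.0971; T[3,3] = 0.
  T[0,:] = [+0.0000  +0.1848  -0.3370  +0.0326  +0.0978]
  T[1,:] = [-0.2156  +0.0000  +0.2036  +0.1737  -0.0599]
  T[2,:] = [-0.0909  +0.5273  +0.0000  +0.1455  +0.6000]
  T[3,:] = [-0.2233  -0.0971  -0.0485  +0.0000  +0.2816]
  T[4,:] = [+0.7333  +0.2000  +0.3111  -0.0667  +0.0000]
moduli |λ_i(T)| = 0.7152, 0.5074, 0.3194, 0.3194, 0.1400.
ρ = 0.7152; 0.7152 < 1: convergent.

yes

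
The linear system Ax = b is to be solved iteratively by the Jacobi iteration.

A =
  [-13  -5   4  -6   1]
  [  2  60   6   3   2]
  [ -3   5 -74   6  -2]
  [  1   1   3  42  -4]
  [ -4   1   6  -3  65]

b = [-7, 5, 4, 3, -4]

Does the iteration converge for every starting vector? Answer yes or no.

A = D + L + U where D = diag(-13, 60, -74, 42, 65).
Jacobi: T = -D⁻¹(L+U), T[1,4] = -(2)/(60) = -0.0333; T[1,1] = 0.
  T[0,:] = [+0.0000  -0.3846  +0.3077  -0.4615  +0.0769]
  T[1,:] = [-0.0333  +0.0000  -0.1000  -0.0500  -0.0333]
  T[2,:] = [-0.0405  +0.0676  +0.0000  +0.0811  -0.0270]
  T[3,:] = [-0.0238  -0.0238  -0.0714  +0.0000  +0.0952]
  T[4,:] = [+0.0615  -0.0154  -0.0923  +0.0462  +0.0000]
|roots of det(T-λI)|: 0.2163, 0.1794, 0.1794, 0.0740, 0.0434.
spectral radius ρ = 0.2163; 0.2163 < 1 ⇒ converges.

yes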